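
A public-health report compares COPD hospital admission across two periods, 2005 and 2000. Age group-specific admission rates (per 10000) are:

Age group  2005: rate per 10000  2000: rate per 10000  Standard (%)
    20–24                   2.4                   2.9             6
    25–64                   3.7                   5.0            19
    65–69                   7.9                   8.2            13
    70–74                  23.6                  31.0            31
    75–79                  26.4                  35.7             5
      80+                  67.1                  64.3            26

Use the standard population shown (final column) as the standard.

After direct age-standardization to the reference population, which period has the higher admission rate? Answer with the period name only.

2000

Standard weights: 0.06, 0.19, 0.13, 0.31, 0.05, 0.26.
2005: 0.0600×2.4 + 0.1900×3.7 + 0.1300×7.9 + 0.3100×23.6 + 0.0500×26.4 + 0.2600×67.1 = 27.9560 per 10000.
2000: 0.0600×2.9 + 0.1900×5.0 + 0.1300×8.2 + 0.3100×31.0 + 0.0500×35.7 + 0.2600×64.3 = 30.3030 per 10000.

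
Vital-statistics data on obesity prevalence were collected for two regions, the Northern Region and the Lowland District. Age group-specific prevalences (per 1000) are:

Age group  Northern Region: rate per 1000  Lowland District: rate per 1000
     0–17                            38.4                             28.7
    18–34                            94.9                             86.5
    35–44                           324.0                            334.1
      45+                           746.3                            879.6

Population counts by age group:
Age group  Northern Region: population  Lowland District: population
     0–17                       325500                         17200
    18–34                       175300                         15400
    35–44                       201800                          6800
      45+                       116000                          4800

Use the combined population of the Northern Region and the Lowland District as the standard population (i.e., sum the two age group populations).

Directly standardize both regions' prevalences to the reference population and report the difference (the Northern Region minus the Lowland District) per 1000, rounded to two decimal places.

Combined standard total = 862800; weights = 0.3972, 0.2210, 0.2418, 0.1400.
The Northern Region: 0.3972×38.4 + 0.2210×94.9 + 0.2418×324.0 + 0.1400×746.3 = 219.0502 per 1000.
The Lowland District: 0.3972×28.7 + 0.2210×86.5 + 0.2418×334.1 + 0.1400×879.6 = 234.4460 per 1000.
Difference = 219.0502 − 234.4460 = -15.3957.

-15.40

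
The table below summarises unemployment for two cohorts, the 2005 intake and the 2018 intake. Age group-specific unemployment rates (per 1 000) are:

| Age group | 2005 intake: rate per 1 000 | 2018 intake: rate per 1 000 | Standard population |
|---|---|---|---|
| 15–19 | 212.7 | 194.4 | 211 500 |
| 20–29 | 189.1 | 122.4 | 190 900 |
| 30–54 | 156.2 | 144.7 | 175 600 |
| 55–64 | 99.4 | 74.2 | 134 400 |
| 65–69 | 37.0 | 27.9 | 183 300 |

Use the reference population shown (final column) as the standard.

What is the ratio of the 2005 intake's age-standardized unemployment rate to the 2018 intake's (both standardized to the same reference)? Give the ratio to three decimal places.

1.226

Standard total = 895 700; weights = 0.2361, 0.2131, 0.1960, 0.1501, 0.2046.
The 2005 intake: 0.2361×212.7 + 0.2131×189.1 + 0.1960×156.2 + 0.1501×99.4 + 0.2046×37.0 = 143.6367 per 1 000.
The 2018 intake: 0.2361×194.4 + 0.2131×122.4 + 0.1960×144.7 + 0.1501×74.2 + 0.2046×27.9 = 117.2018 per 1 000.
Ratio = 143.6367 ÷ 117.2018 = 1.22555.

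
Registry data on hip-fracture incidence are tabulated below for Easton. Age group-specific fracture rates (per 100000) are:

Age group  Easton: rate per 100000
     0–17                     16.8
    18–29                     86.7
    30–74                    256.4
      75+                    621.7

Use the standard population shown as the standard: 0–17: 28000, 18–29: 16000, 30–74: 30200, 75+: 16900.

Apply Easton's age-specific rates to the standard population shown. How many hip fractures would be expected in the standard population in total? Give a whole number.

201

Expected hip fractures = Σ (standard pop × age-specific rate ÷ 100000)
= 28000×16.8/100000 + 16000×86.7/100000 + 30200×256.4/100000 + 16900×621.7/100000
= 4.70 + 13.87 + 77.43 + 105.07 = 201.08.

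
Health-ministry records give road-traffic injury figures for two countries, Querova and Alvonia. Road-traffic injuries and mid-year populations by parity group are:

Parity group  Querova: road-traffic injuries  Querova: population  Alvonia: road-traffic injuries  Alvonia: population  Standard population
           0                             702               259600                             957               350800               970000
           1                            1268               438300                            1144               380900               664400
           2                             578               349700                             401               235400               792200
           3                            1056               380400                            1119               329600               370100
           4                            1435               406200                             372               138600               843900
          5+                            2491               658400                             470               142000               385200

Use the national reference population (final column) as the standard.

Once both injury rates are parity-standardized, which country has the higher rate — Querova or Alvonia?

Parity-specific rates per 100000 for Querova: 270.42, 289.30, 165.28, 277.60, 353.27, 378.34.
For Alvonia: 272.81, 300.34, 170.35, 339.50, 268.40, 330.99.
Standard total = 4025800; weights = 0.2409, 0.1650, 0.1968, 0.0919, 0.2096, 0.0957.
Querova: 0.2409×270.42 + 0.1650×289.30 + 0.1968×165.28 + 0.0919×277.60 + 0.2096×353.27 + 0.0957×378.34 = 281.2009 per 100000.
Alvonia: 0.2409×272.81 + 0.1650×300.34 + 0.1968×170.35 + 0.0919×339.50 + 0.2096×268.40 + 0.0957×330.99 = 267.9628 per 100000.

Querova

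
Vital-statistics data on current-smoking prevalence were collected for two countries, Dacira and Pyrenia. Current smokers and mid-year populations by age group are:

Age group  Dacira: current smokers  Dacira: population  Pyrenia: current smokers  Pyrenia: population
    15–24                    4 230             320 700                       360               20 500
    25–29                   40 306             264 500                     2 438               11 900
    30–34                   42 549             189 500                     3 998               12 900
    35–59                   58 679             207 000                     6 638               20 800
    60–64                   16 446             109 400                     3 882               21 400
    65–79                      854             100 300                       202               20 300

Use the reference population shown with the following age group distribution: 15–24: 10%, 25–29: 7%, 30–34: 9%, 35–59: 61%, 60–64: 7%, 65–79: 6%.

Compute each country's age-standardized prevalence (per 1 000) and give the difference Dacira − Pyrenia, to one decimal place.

-35.8

Age-specific rates per 1 000 for Dacira: 13.190, 152.386, 224.533, 283.473, 150.329, 8.514.
For Pyrenia: 17.561, 204.874, 309.922, 319.135, 181.402, 9.951.
Standard weights: 0.10, 0.07, 0.09, 0.61, 0.07, 0.06.
Dacira: 0.1000×13.190 + 0.0700×152.386 + 0.0900×224.533 + 0.6100×283.473 + 0.0700×150.329 + 0.0600×8.514 = 216.1466 per 1 000.
Pyrenia: 0.1000×17.561 + 0.0700×204.874 + 0.0900×309.922 + 0.6100×319.135 + 0.0700×181.402 + 0.0600×9.951 = 251.9576 per 1 000.
Difference = 216.1466 − 251.9576 = -35.8109.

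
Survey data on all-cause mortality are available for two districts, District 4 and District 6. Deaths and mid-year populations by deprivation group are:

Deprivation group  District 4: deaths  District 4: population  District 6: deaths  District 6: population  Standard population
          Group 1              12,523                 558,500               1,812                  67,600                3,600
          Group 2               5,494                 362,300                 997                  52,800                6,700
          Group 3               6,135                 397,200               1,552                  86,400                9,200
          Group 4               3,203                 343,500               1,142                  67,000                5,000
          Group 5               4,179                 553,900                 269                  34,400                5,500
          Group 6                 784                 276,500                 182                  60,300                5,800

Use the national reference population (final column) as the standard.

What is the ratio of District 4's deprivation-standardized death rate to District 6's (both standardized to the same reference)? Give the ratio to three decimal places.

0.803

Deprivation-specific rates per 100,000 for District 4: 2242.26, 1516.42, 1544.56, 932.46, 754.47, 283.54.
For District 6: 2680.47, 1888.26, 1796.30, 1704.48, 781.98, 301.82.
Standard total = 35,800; weights = 0.1006, 0.1872, 0.2570, 0.1397, 0.1536, 0.1620.
District 4: 0.1006×2242.26 + 0.1872×1516.42 + 0.2570×1544.56 + 0.1397×932.46 + 0.1536×754.47 + 0.1620×283.54 = 1198.2837 per 100,000.
District 6: 0.1006×2680.47 + 0.1872×1888.26 + 0.2570×1796.30 + 0.1397×1704.48 + 0.1536×781.98 + 0.1620×301.82 = 1491.6424 per 100,000.
Ratio = 1198.2837 ÷ 1491.6424 = 0.80333.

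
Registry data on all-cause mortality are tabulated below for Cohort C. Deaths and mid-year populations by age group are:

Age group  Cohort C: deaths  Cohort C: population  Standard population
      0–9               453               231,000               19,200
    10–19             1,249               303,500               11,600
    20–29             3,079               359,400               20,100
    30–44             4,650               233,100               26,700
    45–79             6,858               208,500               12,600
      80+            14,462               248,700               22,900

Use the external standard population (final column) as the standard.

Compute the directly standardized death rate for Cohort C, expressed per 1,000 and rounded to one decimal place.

Age-specific rates per 1,000 for Cohort C: 1.961, 4.115, 8.567, 19.949, 32.892, 58.150.
Standard total = 113,100; weights = 0.1698, 0.1026, 0.1777, 0.2361, 0.1114, 0.2025.
Standardized rate: 0.1698×1.961 + 0.1026×4.115 + 0.1777×8.567 + 0.2361×19.949 + 0.1114×32.892 + 0.2025×58.150 = 22.4253 per 1,000.

22.4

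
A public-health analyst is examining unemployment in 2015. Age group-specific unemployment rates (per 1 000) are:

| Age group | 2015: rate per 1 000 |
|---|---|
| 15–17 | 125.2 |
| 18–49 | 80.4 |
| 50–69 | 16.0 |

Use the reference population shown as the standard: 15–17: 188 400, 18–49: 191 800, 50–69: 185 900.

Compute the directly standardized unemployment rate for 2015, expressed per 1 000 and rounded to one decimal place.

Standard total = 566 100; weights = 0.3328, 0.3388, 0.3284.
Standardized rate: 0.3328×125.2 + 0.3388×80.4 + 0.3284×16.0 = 74.1615 per 1 000.

74.2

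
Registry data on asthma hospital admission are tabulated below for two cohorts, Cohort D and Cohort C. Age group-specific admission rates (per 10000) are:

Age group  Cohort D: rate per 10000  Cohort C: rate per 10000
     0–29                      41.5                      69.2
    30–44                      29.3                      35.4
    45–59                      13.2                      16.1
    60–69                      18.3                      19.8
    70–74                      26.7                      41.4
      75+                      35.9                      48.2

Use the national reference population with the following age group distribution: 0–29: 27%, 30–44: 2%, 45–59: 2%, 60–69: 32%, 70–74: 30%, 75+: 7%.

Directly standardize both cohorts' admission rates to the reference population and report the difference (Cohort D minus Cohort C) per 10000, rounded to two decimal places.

-13.41

Standard weights: 0.27, 0.02, 0.02, 0.32, 0.30, 0.07.
Cohort D: 0.2700×41.5 + 0.0200×29.3 + 0.0200×13.2 + 0.3200×18.3 + 0.3000×26.7 + 0.0700×35.9 = 28.4340 per 10000.
Cohort C: 0.2700×69.2 + 0.0200×35.4 + 0.0200×16.1 + 0.3200×19.8 + 0.3000×41.4 + 0.0700×48.2 = 41.8440 per 10000.
Difference = 28.4340 − 41.8440 = -13.4100.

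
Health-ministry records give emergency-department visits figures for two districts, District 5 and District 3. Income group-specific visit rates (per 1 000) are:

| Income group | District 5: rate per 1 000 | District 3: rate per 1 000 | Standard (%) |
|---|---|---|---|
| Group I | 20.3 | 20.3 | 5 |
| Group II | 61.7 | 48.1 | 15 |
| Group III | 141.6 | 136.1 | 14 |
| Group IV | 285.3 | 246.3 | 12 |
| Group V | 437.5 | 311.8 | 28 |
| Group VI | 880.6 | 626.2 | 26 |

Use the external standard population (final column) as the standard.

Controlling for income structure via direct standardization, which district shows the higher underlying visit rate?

District 5

Standard weights: 0.05, 0.15, 0.14, 0.12, 0.28, 0.26.
District 5: 0.0500×20.3 + 0.1500×61.7 + 0.1400×141.6 + 0.1200×285.3 + 0.2800×437.5 + 0.2600×880.6 = 415.7860 per 1 000.
District 3: 0.0500×20.3 + 0.1500×48.1 + 0.1400×136.1 + 0.1200×246.3 + 0.2800×311.8 + 0.2600×626.2 = 306.9560 per 1 000.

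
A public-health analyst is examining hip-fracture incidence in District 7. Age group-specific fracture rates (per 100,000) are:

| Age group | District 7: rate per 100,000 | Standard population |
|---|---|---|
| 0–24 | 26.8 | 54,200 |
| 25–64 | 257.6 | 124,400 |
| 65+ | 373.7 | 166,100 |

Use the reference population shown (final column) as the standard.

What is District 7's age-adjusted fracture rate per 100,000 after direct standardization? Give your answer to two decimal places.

277.25

Standard total = 344,700; weights = 0.1572, 0.3609, 0.4819.
Standardized rate: 0.1572×26.8 + 0.3609×257.6 + 0.4819×373.7 = 277.2543 per 100,000.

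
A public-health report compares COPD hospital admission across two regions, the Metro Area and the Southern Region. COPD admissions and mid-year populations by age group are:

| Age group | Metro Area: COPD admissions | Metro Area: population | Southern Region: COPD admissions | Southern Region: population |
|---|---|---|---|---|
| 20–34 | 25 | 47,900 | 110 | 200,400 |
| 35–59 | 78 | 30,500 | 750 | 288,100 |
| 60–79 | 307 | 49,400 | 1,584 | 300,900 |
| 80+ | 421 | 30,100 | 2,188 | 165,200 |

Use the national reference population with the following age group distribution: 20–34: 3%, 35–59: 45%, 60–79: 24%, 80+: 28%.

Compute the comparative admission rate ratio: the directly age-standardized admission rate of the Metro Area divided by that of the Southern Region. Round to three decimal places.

1.067

Age-specific rates per 10,000 for the Metro Area: 5.22, 25.57, 62.15, 139.87.
For the Southern Region: 5.49, 26.03, 52.64, 132.45.
Standard weights: 0.03, 0.45, 0.24, 0.28.
The Metro Area: 0.0300×5.22 + 0.4500×25.57 + 0.2400×62.15 + 0.2800×139.87 = 65.7425 per 10,000.
The Southern Region: 0.0300×5.49 + 0.4500×26.03 + 0.2400×52.64 + 0.2800×132.45 = 61.5982 per 10,000.
Ratio = 65.7425 ÷ 61.5982 = 1.06728.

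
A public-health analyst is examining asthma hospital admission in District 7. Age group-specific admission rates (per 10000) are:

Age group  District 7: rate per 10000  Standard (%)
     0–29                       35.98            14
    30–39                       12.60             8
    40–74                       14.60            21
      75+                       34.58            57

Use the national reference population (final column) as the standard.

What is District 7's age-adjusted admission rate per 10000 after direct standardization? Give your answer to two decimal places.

28.82

Standard weights: 0.14, 0.08, 0.21, 0.57.
Standardized rate: 0.1400×35.98 + 0.0800×12.60 + 0.2100×14.60 + 0.5700×34.58 = 28.8218 per 10000.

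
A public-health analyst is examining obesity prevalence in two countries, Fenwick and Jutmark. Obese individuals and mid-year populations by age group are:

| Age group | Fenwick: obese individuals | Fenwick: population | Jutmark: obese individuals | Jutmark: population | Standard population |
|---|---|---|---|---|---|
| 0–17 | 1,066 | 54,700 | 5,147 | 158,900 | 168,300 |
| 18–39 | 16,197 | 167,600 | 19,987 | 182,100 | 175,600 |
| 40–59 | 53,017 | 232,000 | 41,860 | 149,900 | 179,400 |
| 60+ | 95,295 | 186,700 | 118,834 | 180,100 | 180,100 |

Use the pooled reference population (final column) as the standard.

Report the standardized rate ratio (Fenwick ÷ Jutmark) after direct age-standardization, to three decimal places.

Age-specific rates per 1,000 for Fenwick: 19.488, 96.641, 228.522, 510.418.
For Jutmark: 32.391, 109.758, 279.253, 659.822.
Standard total = 703,400; weights = 0.2393, 0.2496, 0.2550, 0.2560.
Fenwick: 0.2393×19.488 + 0.2496×96.641 + 0.2550×228.522 + 0.2560×510.418 = 217.7609 per 1,000.
Jutmark: 0.2393×32.391 + 0.2496×109.758 + 0.2550×279.253 + 0.2560×659.822 = 275.3156 per 1,000.
Ratio = 217.7609 ÷ 275.3156 = 0.79095.

0.791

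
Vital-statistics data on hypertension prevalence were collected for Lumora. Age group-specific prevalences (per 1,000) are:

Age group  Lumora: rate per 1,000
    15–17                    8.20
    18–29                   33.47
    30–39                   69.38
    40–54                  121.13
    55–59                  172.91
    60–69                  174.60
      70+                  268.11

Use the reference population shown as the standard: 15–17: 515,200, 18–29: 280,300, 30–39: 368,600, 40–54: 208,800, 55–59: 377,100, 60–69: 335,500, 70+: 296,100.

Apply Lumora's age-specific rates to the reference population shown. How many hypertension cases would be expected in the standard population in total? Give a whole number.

Expected hypertension cases = Σ (standard pop × age-specific rate ÷ 1,000)
= 515,200×8.20/1,000 + 280,300×33.47/1,000 + 368,600×69.38/1,000 + 208,800×121.13/1,000 + 377,100×172.91/1,000 + 335,500×174.60/1,000 + 296,100×268.11/1,000
= 4224.64 + 9381.64 + 25573.47 + 25291.94 + 65204.36 + 58578.30 + 79387.37 = 267641.72.

267642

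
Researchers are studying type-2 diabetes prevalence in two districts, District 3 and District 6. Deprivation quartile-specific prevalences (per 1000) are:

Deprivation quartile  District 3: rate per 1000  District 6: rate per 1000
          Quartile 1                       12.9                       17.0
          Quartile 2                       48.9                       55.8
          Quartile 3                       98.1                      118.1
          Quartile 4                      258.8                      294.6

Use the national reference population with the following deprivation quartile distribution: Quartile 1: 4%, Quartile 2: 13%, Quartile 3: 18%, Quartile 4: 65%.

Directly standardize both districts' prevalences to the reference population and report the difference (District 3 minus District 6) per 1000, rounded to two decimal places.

Standard weights: 0.04, 0.13, 0.18, 0.65.
District 3: 0.0400×12.9 + 0.1300×48.9 + 0.1800×98.1 + 0.6500×258.8 = 192.7510 per 1000.
District 6: 0.0400×17.0 + 0.1300×55.8 + 0.1800×118.1 + 0.6500×294.6 = 220.6820 per 1000.
Difference = 192.7510 − 220.6820 = -27.9310.

-27.93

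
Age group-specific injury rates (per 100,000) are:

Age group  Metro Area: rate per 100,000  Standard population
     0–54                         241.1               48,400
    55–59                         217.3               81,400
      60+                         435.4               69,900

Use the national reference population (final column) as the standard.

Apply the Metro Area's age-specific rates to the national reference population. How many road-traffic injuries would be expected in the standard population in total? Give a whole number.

Expected road-traffic injuries = Σ (standard pop × age-specific rate ÷ 100,000)
= 48,400×241.1/100,000 + 81,400×217.3/100,000 + 69,900×435.4/100,000
= 116.69 + 176.88 + 304.34 = 597.92.

598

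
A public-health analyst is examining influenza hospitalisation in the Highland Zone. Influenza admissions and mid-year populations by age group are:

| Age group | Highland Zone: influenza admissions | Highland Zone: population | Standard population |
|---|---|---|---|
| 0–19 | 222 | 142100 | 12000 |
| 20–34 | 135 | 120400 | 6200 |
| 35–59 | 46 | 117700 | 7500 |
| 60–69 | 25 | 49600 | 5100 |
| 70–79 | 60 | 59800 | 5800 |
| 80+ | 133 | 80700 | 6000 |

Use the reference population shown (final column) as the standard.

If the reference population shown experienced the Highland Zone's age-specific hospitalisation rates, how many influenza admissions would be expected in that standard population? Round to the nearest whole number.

Age-specific rates per 100000 for the Highland Zone: 156.23, 112.13, 39.08, 50.40, 100.33, 164.81.
Expected influenza admissions = Σ (standard pop × age-specific rate ÷ 100000)
= 12000×156.23/100000 + 6200×112.13/100000 + 7500×39.08/100000 + 5100×50.40/100000 + 5800×100.33/100000 + 6000×164.81/100000
= 18.75 + 6.95 + 2.93 + 2.57 + 5.82 + 9.89 = 46.91.

47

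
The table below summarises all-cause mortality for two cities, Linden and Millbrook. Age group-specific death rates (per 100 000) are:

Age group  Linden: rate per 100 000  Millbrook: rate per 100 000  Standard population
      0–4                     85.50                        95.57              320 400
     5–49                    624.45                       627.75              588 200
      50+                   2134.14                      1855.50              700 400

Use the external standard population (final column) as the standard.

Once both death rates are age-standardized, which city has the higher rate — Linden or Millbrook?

Standard total = 1 609 000; weights = 0.1991, 0.3656, 0.4353.
Linden: 0.1991×85.50 + 0.3656×624.45 + 0.4353×2134.14 = 1174.2992 per 100 000.
Millbrook: 0.1991×95.57 + 0.3656×627.75 + 0.4353×1855.50 = 1056.2184 per 100 000.

Linden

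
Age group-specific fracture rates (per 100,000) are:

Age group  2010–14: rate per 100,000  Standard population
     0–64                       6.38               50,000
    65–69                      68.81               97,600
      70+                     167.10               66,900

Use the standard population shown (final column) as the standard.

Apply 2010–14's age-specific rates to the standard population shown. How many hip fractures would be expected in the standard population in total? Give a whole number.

Expected hip fractures = Σ (standard pop × age-specific rate ÷ 100,000)
= 50,000×6.38/100,000 + 97,600×68.81/100,000 + 66,900×167.10/100,000
= 3.19 + 67.16 + 111.79 = 182.14.

182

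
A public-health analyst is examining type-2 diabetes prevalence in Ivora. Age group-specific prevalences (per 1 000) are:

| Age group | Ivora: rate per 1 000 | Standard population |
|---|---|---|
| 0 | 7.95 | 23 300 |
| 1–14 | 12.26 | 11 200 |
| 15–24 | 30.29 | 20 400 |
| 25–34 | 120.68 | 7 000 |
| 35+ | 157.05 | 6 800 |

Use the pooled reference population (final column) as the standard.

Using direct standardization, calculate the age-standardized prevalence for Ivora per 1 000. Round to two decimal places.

Standard total = 68 700; weights = 0.3392, 0.1630, 0.2969, 0.1019, 0.0990.
Standardized rate: 0.3392×7.95 + 0.1630×12.26 + 0.2969×30.29 + 0.1019×120.68 + 0.0990×157.05 = 41.5308 per 1 000.

41.53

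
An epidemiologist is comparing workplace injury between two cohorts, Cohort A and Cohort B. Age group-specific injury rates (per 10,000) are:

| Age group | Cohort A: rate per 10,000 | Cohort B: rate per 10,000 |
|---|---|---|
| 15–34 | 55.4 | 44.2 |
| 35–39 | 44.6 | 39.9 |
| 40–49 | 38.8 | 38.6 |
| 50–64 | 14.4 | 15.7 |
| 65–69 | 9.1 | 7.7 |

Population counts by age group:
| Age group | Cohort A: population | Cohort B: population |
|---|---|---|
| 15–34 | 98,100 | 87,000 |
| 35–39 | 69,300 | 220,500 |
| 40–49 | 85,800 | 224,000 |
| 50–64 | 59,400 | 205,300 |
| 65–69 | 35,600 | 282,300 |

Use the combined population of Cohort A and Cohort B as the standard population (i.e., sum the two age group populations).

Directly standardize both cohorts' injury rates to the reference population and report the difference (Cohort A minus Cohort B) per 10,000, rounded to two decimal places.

2.63

Combined standard total = 1,367,300; weights = 0.1354, 0.2120, 0.2266, 0.1936, 0.2325.
Cohort A: 0.1354×55.4 + 0.2120×44.6 + 0.2266×38.8 + 0.1936×14.4 + 0.2325×9.1 = 30.6476 per 10,000.
Cohort B: 0.1354×44.2 + 0.2120×39.9 + 0.2266×38.6 + 0.1936×15.7 + 0.2325×7.7 = 28.0160 per 10,000.
Difference = 30.6476 − 28.0160 = 2.6315.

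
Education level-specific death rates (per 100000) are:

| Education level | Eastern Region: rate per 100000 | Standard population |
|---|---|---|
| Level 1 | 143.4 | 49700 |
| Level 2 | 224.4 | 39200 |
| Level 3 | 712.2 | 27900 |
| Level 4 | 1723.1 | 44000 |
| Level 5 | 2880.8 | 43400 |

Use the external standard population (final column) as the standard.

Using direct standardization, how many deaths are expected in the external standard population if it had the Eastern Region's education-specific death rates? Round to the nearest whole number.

Expected deaths = Σ (standard pop × education-specific rate ÷ 100000)
= 49700×143.4/100000 + 39200×224.4/100000 + 27900×712.2/100000 + 44000×1723.1/100000 + 43400×2880.8/100000
= 71.27 + 87.96 + 198.70 + 758.16 + 1250.27 = 2366.37.

2366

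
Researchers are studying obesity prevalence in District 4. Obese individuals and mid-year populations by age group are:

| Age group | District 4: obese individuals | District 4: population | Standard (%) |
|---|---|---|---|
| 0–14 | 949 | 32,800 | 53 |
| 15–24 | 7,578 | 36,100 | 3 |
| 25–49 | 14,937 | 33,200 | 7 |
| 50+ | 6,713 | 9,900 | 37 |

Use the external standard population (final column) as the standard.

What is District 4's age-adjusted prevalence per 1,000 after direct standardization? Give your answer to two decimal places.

304.02

Age-specific rates per 1,000 for District 4: 28.933, 209.917, 449.910, 678.081.
Standard weights: 0.53, 0.03, 0.07, 0.37.
Standardized rate: 0.5300×28.933 + 0.0300×209.917 + 0.0700×449.910 + 0.3700×678.081 = 304.0155 per 1,000.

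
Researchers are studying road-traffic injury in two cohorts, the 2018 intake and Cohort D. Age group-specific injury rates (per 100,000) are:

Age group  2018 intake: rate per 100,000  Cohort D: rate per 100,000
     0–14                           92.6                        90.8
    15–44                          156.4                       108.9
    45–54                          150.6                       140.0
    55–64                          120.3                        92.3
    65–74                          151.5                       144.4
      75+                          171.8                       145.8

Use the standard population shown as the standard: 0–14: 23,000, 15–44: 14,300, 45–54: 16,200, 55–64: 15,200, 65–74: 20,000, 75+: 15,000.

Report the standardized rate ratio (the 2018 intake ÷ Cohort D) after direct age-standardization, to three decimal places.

1.149

Standard total = 103,700; weights = 0.2218, 0.1379, 0.1562, 0.1466, 0.1929, 0.1446.
The 2018 intake: 0.2218×92.6 + 0.1379×156.4 + 0.1562×150.6 + 0.1466×120.3 + 0.1929×151.5 + 0.1446×171.8 = 137.3346 per 100,000.
Cohort D: 0.2218×90.8 + 0.1379×108.9 + 0.1562×140.0 + 0.1466×92.3 + 0.1929×144.4 + 0.1446×145.8 = 119.4950 per 100,000.
Ratio = 137.3346 ÷ 119.4950 = 1.14929.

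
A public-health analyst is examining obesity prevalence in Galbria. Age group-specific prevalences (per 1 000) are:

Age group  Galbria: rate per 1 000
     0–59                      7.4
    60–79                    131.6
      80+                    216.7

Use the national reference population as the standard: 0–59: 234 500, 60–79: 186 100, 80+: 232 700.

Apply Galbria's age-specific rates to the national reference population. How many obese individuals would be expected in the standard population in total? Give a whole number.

76652

Expected obese individuals = Σ (standard pop × age-specific rate ÷ 1 000)
= 234 500×7.4/1 000 + 186 100×131.6/1 000 + 232 700×216.7/1 000
= 1735.30 + 24490.76 + 50426.09 = 76652.15.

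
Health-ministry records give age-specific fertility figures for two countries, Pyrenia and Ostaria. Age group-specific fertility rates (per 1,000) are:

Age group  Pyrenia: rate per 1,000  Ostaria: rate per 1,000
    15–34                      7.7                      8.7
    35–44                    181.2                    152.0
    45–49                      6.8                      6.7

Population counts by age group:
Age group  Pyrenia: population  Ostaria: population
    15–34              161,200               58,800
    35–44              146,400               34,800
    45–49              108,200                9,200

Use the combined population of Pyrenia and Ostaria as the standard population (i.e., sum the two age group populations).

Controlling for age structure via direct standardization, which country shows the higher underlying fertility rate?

Pyrenia

Combined standard total = 518,600; weights = 0.4242, 0.3494, 0.2264.
Pyrenia: 0.4242×7.7 + 0.3494×181.2 + 0.2264×6.8 = 68.1175 per 1,000.
Ostaria: 0.4242×8.7 + 0.3494×152.0 + 0.2264×6.7 = 58.3166 per 1,000.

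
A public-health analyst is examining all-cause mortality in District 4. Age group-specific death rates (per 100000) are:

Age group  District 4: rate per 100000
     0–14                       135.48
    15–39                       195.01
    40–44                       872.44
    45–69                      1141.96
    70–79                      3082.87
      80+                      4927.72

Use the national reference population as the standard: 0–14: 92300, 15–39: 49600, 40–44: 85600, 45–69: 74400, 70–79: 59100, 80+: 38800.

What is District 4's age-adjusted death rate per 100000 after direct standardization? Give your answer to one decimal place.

Standard total = 399800; weights = 0.2309, 0.1241, 0.2141, 0.1861, 0.1478, 0.0970.
Standardized rate: 0.2309×135.48 + 0.1241×195.01 + 0.2141×872.44 + 0.1861×1141.96 + 0.1478×3082.87 + 0.0970×4927.72 = 1388.7272 per 100000.

1388.7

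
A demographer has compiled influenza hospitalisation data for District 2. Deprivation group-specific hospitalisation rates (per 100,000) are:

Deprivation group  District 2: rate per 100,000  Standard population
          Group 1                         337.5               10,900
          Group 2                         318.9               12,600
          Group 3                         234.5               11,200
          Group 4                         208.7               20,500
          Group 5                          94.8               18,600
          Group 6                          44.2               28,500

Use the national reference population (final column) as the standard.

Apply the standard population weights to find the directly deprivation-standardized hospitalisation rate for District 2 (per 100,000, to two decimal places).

172.28

Standard total = 102,300; weights = 0.1065, 0.1232, 0.1095, 0.2004, 0.1818, 0.2786.
Standardized rate: 0.1065×337.5 + 0.1232×318.9 + 0.1095×234.5 + 0.2004×208.7 + 0.1818×94.8 + 0.2786×44.2 = 172.2837 per 100,000.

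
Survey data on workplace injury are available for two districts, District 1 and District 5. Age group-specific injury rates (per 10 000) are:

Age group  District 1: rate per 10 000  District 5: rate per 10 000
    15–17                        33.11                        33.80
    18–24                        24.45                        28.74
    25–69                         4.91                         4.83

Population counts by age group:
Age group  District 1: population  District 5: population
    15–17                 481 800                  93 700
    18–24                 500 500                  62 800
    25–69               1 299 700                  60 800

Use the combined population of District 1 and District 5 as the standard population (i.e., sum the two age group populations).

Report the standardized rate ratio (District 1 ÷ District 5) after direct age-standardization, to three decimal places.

Combined standard total = 2 499 300; weights = 0.2303, 0.2254, 0.5444.
District 1: 0.2303×33.11 + 0.2254×24.45 + 0.5444×4.91 = 15.8074 per 10 000.
District 5: 0.2303×33.80 + 0.2254×28.74 + 0.5444×4.83 = 16.8897 per 10 000.
Ratio = 15.8074 ÷ 16.8897 = 0.93592.

0.936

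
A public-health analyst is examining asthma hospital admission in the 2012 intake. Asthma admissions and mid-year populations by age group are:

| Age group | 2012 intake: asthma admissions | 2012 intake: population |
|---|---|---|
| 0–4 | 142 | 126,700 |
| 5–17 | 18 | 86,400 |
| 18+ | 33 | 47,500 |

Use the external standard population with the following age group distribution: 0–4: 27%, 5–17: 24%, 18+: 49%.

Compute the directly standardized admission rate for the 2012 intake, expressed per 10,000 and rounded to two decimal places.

6.93

Age-specific rates per 10,000 for the 2012 intake: 11.21, 2.08, 6.95.
Standard weights: 0.27, 0.24, 0.49.
Standardized rate: 0.2700×11.21 + 0.2400×2.08 + 0.4900×6.95 = 6.9303 per 10,000.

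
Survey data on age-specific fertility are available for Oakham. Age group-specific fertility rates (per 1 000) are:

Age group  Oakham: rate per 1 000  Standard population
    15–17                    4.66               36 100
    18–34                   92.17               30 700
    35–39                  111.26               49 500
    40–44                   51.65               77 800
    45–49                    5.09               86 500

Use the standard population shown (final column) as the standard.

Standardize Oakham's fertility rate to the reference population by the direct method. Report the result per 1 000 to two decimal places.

46.20

Standard total = 280 600; weights = 0.1287, 0.1094, 0.1764, 0.2773, 0.3083.
Standardized rate: 0.1287×4.66 + 0.1094×92.17 + 0.1764×111.26 + 0.2773×51.65 + 0.3083×5.09 = 46.2005 per 1 000.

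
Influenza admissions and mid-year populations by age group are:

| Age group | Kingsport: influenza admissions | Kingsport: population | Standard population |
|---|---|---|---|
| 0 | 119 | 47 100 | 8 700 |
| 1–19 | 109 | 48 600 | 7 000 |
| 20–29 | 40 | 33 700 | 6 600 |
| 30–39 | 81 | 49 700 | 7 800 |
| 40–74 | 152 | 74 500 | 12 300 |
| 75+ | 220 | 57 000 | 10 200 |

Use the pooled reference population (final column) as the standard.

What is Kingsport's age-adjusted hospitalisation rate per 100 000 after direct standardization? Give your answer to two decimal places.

233.25

Age-specific rates per 100 000 for Kingsport: 252.65, 224.28, 118.69, 162.98, 204.03, 385.96.
Standard total = 52 600; weights = 0.1654, 0.1331, 0.1255, 0.1483, 0.2338, 0.1939.
Standardized rate: 0.1654×252.65 + 0.1331×224.28 + 0.1255×118.69 + 0.1483×162.98 + 0.2338×204.03 + 0.1939×385.96 = 233.2515 per 100 000.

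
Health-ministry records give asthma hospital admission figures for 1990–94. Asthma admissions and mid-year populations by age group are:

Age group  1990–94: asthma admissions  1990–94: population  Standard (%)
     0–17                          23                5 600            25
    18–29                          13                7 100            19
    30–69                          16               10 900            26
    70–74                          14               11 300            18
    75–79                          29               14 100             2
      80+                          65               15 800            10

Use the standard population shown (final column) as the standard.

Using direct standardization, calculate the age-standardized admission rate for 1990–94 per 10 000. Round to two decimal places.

24.32

Age-specific rates per 10 000 for 1990–94: 41.07, 18.31, 14.68, 12.39, 20.57, 41.14.
Standard weights: 0.25, 0.19, 0.26, 0.18, 0.02, 0.10.
Standardized rate: 0.2500×41.07 + 0.1900×18.31 + 0.2600×14.68 + 0.1800×12.39 + 0.0200×20.57 + 0.1000×41.14 = 24.3186 per 10 000.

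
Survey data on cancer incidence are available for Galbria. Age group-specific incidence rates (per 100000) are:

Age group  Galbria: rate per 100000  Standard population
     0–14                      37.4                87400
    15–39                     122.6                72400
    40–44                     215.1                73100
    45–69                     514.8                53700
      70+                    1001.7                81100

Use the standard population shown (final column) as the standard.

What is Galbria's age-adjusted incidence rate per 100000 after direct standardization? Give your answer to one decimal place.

Standard total = 367700; weights = 0.2377, 0.1969, 0.1988, 0.1460, 0.2206.
Standardized rate: 0.2377×37.4 + 0.1969×122.6 + 0.1988×215.1 + 0.1460×514.8 + 0.2206×1001.7 = 371.9104 per 100000.

371.9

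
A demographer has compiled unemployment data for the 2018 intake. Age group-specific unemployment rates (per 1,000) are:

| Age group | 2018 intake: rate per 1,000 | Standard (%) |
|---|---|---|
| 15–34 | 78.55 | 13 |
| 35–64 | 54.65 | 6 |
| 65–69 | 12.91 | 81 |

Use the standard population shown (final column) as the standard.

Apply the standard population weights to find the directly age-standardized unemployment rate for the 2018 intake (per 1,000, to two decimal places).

Standard weights: 0.13, 0.06, 0.81.
Standardized rate: 0.1300×78.55 + 0.0600×54.65 + 0.8100×12.91 = 23.9476 per 1,000.

23.95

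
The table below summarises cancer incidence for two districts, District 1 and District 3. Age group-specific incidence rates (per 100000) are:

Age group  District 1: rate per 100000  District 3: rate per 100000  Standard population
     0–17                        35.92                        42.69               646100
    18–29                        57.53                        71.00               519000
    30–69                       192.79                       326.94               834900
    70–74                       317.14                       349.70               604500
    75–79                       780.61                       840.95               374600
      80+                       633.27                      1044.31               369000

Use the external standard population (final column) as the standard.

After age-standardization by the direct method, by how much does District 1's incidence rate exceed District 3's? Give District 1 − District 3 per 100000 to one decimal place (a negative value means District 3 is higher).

-94.8

Standard total = 3348100; weights = 0.1930, 0.1550, 0.2494, 0.1806, 0.1119, 0.1102.
District 1: 0.1930×35.92 + 0.1550×57.53 + 0.2494×192.79 + 0.1806×317.14 + 0.1119×780.61 + 0.1102×633.27 = 278.3162 per 100000.
District 3: 0.1930×42.69 + 0.1550×71.00 + 0.2494×326.94 + 0.1806×349.70 + 0.1119×840.95 + 0.1102×1044.31 = 373.0943 per 100000.
Difference = 278.3162 − 373.0943 = -94.7781.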